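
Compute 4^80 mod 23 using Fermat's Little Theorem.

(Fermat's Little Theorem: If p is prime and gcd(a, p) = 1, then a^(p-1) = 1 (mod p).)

Step 1: Since 23 is prime, by Fermat's Little Theorem: 4^22 = 1 (mod 23).
Step 2: Reduce exponent: 80 mod 22 = 14.
Step 3: So 4^80 = 4^14 (mod 23).
Step 4: 4^14 mod 23 = 18.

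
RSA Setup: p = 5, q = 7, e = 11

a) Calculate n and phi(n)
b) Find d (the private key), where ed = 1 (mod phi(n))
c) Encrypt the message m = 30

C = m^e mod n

Step 1: n = 5 * 7 = 35.
Step 2: phi(n) = (5-1)(7-1) = 4 * 6 = 24.
Step 3: Find d = 11^(-1) mod 24 = 11.
  Verify: 11 * 11 = 121 = 1 (mod 24).
Step 4: C = 30^11 mod 35 = 25.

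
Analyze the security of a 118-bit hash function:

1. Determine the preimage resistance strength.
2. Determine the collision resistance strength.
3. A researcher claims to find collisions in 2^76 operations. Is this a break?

Step 1: Preimage resistance requires brute-force of 2^118 operations.
Step 2: Collision resistance (birthday bound) = 2^(118/2) = 2^59.
Step 3: The claimed attack costs 2^76 operations.
Step 4: Since 2^76 >= 2^59, the claimed attack is no faster than the generic birthday attack, so this does not break collision resistance.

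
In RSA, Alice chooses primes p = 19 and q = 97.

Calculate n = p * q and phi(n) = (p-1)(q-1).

Step 1: n = p * q = 19 * 97 = 1843.
Step 2: phi(n) = (p-1)(q-1) = 18 * 96 = 1728.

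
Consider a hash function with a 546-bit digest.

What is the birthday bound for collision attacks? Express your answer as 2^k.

Step 1: The birthday paradox gives collision probability ~50% after sqrt(2^n) = 2^(n/2) hashes.
Step 2: For 546-bit output: 2^(546/2) = 2^273.
Step 3: Approximately 2^273 hash computations needed.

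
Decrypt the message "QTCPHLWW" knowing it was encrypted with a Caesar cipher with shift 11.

Step 1: Reverse the shift by subtracting 11 from each letter position.
  Q (position 16) -> position (16-11) mod 26 = 5 -> F
  T (position 19) -> position (19-11) mod 26 = 8 -> I
  C (position 2) -> position (2-11) mod 26 = 17 -> R
  P (position 15) -> position (15-11) mod 26 = 4 -> E
  H (position 7) -> position (7-11) mod 26 = 22 -> W
  L (position 11) -> position (11-11) mod 26 = 0 -> A
  W (position 22) -> position (22-11) mod 26 = 11 -> L
  W (position 22) -> position (22-11) mod 26 = 11 -> L
Decrypted message: FIREWALL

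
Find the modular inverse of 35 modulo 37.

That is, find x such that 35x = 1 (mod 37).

Step 1: We need x such that 35 * x = 1 (mod 37).
Step 2: Using the extended Euclidean algorithm or trial:
  35 * 18 = 630 = 17 * 37 + 1.
Step 3: Since 630 mod 37 = 1, the inverse is x = 18.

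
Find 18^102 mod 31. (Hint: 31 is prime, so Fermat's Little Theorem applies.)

Step 1: Since 31 is prime, by Fermat's Little Theorem: 18^30 = 1 (mod 31).
Step 2: Reduce exponent: 102 mod 30 = 12.
Step 3: So 18^102 = 18^12 (mod 31).
Step 4: 18^12 mod 31 = 8.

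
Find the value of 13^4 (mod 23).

Step 1: Compute 13^4 mod 23 step by step, reducing modulo 23 at each step.
  13^1 mod 23 = 13
  13^2 mod 23 = (13 * 13) mod 23 = 8
  13^3 mod 23 = (8 * 13) mod 23 = 12
  13^4 mod 23 = (12 * 13) mod 23 = 18
Step 2: Result = 18.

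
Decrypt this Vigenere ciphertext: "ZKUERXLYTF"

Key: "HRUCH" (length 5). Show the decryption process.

Step 1: Key 'HRUCH' has length 5. Extended key: HRUCHHRUCH
Step 2: Decrypt each position:
  Z(25) - H(7) = 18 = S
  K(10) - R(17) = 19 = T
  U(20) - U(20) = 0 = A
  E(4) - C(2) = 2 = C
  R(17) - H(7) = 10 = K
  X(23) - H(7) = 16 = Q
  L(11) - R(17) = 20 = U
  Y(24) - U(20) = 4 = E
  T(19) - C(2) = 17 = R
  F(5) - H(7) = 24 = Y
Plaintext: STACKQUERY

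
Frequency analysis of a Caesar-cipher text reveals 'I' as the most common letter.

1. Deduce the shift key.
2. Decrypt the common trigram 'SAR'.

Step 1: In English, 'E' is the most frequent letter (12.7%).
Step 2: The most frequent ciphertext letter is 'I' (position 8).
Step 3: Shift = (8 - 4) mod 26 = 4.
Step 4: Decrypt 'SAR' by shifting back 4:
  S -> O
  A -> W
  R -> N
Step 5: 'SAR' decrypts to 'OWN'.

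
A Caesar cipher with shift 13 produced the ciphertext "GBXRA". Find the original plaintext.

Step 1: Reverse the shift by subtracting 13 from each letter position.
  G (position 6) -> position (6-13) mod 26 = 19 -> T
  B (position 1) -> position (1-13) mod 26 = 14 -> O
  X (position 23) -> position (23-13) mod 26 = 10 -> K
  R (position 17) -> position (17-13) mod 26 = 4 -> E
  A (position 0) -> position (0-13) mod 26 = 13 -> N
Decrypted message: TOKEN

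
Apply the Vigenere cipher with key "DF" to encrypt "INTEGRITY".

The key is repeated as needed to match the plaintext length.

Step 1: Repeat key to match plaintext length:
  Plaintext: INTEGRITY
  Key:       DFDFDFDFD
Step 2: Encrypt each letter:
  I(8) + D(3) = (8+3) mod 26 = 11 = L
  N(13) + F(5) = (13+5) mod 26 = 18 = S
  T(19) + D(3) = (19+3) mod 26 = 22 = W
  E(4) + F(5) = (4+5) mod 26 = 9 = J
  G(6) + D(3) = (6+3) mod 26 = 9 = J
  R(17) + F(5) = (17+5) mod 26 = 22 = W
  I(8) + D(3) = (8+3) mod 26 = 11 = L
  T(19) + F(5) = (19+5) mod 26 = 24 = Y
  Y(24) + D(3) = (24+3) mod 26 = 1 = B
Ciphertext: LSWJJWLYB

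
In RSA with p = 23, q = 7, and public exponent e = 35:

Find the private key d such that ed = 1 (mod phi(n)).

Step 1: n = 23 * 7 = 161.
Step 2: phi(n) = 22 * 6 = 132.
Step 3: Find d such that 35 * d = 1 (mod 132).
Step 4: d = 35^(-1) mod 132 = 83.
Verification: 35 * 83 = 2905 = 22 * 132 + 1.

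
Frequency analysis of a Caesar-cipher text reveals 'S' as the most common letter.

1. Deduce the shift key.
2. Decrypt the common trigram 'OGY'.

Step 1: In English, 'E' is the most frequent letter (12.7%).
Step 2: The most frequent ciphertext letter is 'S' (position 18).
Step 3: Shift = (18 - 4) mod 26 = 14.
Step 4: Decrypt 'OGY' by shifting back 14:
  O -> A
  G -> S
  Y -> K
Step 5: 'OGY' decrypts to 'ASK'.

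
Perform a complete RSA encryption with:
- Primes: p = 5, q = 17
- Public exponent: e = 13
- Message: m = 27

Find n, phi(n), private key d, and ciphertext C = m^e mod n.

Step 1: n = 5 * 17 = 85.
Step 2: phi(n) = (5-1)(17-1) = 4 * 16 = 64.
Step 3: Find d = 13^(-1) mod 64 = 5.
  Verify: 13 * 5 = 65 = 1 (mod 64).
Step 4: C = 27^13 mod 85 = 62.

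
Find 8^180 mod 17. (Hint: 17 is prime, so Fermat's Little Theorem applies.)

Step 1: Since 17 is prime, by Fermat's Little Theorem: 8^16 = 1 (mod 17).
Step 2: Reduce exponent: 180 mod 16 = 4.
Step 3: So 8^180 = 8^4 (mod 17).
Step 4: 8^4 mod 17 = 16.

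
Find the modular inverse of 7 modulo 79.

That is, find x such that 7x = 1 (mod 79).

Step 1: We need x such that 7 * x = 1 (mod 79).
Step 2: Using the extended Euclidean algorithm or trial:
  7 * 34 = 238 = 3 * 79 + 1.
Step 3: Since 238 mod 79 = 1, the inverse is x = 34.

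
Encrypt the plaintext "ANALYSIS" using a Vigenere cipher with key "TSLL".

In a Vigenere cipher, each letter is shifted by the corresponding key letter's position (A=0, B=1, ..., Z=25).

Step 1: Repeat key to match plaintext length:
  Plaintext: ANALYSIS
  Key:       TSLLTSLL
Step 2: Encrypt each letter:
  A(0) + T(19) = (0+19) mod 26 = 19 = T
  N(13) + S(18) = (13+18) mod 26 = 5 = F
  A(0) + L(11) = (0+11) mod 26 = 11 = L
  L(11) + L(11) = (11+11) mod 26 = 22 = W
  Y(24) + T(19) = (24+19) mod 26 = 17 = R
  S(18) + S(18) = (18+18) mod 26 = 10 = K
  I(8) + L(11) = (8+11) mod 26 = 19 = T
  S(18) + L(11) = (18+11) mod 26 = 3 = D
Ciphertext: TFLWRKTD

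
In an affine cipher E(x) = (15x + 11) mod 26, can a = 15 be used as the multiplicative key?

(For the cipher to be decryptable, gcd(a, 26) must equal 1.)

Step 1: Compute gcd(15, 26).
Step 2: gcd(15, 26) = 1.
Since gcd = 1, 15 is coprime with 26, so it is a valid key.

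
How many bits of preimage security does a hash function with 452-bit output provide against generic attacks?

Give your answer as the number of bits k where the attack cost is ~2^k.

Step 1: The hash has a 452-bit output.
Step 2: Preimage resistance means: given a digest h(x), it should be infeasible to find any input that hashes to it.
With a 452-bit output there are 2^452 possible digests, so a generic brute-force preimage search costs about 2^452 evaluations.
Step 3: Security level = 452 bits.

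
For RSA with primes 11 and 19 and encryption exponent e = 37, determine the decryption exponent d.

Step 1: n = 11 * 19 = 209.
Step 2: phi(n) = 10 * 18 = 180.
Step 3: Find d such that 37 * d = 1 (mod 180).
Step 4: d = 37^(-1) mod 180 = 73.
Verification: 37 * 73 = 2701 = 15 * 180 + 1.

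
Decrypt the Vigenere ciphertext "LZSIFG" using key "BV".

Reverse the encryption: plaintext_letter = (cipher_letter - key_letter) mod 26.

Step 1: Extend key: BVBVBV
Step 2: Decrypt each letter (c - k) mod 26:
  L(11) - B(1) = (11-1) mod 26 = 10 = K
  Z(25) - V(21) = (25-21) mod 26 = 4 = E
  S(18) - B(1) = (18-1) mod 26 = 17 = R
  I(8) - V(21) = (8-21) mod 26 = 13 = N
  F(5) - B(1) = (5-1) mod 26 = 4 = E
  G(6) - V(21) = (6-21) mod 26 = 11 = L
Plaintext: KERNEL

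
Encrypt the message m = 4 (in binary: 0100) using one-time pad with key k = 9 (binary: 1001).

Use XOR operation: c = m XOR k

Step 1: Write out the XOR operation bit by bit:
  Message: 0100
  Key:     1001
  XOR:     1101
Step 2: Convert to decimal: 1101 = 13.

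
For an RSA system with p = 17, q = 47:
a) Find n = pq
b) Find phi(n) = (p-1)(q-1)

Step 1: n = p * q = 17 * 47 = 799.
Step 2: phi(n) = (p-1)(q-1) = 16 * 46 = 736.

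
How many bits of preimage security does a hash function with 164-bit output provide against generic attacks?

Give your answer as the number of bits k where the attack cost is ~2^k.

Step 1: The hash has a 164-bit output.
Step 2: Preimage resistance means: given a digest h(x), it should be infeasible to find any input that hashes to it.
With a 164-bit output there are 2^164 possible digests, so a generic brute-force preimage search costs about 2^164 evaluations.
Step 3: Security level = 164 bits.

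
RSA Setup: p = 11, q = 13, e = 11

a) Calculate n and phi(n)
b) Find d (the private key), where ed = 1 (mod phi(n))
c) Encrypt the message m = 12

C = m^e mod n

Step 1: n = 11 * 13 = 143.
Step 2: phi(n) = (11-1)(13-1) = 10 * 12 = 120.
Step 3: Find d = 11^(-1) mod 120 = 11.
  Verify: 11 * 11 = 121 = 1 (mod 120).
Step 4: C = 12^11 mod 143 = 12.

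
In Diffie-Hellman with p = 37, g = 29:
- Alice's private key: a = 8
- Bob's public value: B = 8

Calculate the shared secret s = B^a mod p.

Step 1: s = B^a mod p = 8^8 mod 37.
  8^1 mod 37 = 8
  8^2 mod 37 = (8 * 8) mod 37 = 27
  8^3 mod 37 = (27 * 8) mod 37 = 31
  8^4 mod 37 = (31 * 8) mod 37 = 26
  8^5 mod 37 = (26 * 8) mod 37 = 23
  8^6 mod 37 = (23 * 8) mod 37 = 36
  8^7 mod 37 = (36 * 8) mod 37 = 29
  8^8 mod 37 = (29 * 8) mod 37 = 10
Result: shared secret = 10.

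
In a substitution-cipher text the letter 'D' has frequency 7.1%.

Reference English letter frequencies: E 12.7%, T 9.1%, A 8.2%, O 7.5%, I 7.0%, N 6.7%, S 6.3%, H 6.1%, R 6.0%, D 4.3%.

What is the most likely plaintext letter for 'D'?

Step 1: The observed frequency is 7.1%.
Step 2: Compare with English frequencies:
  E: 12.7% (difference: 5.6%)
  T: 9.1% (difference: 2.0%)
  A: 8.2% (difference: 1.1%)
  O: 7.5% (difference: 0.4%)
  I: 7.0% (difference: 0.1%) <-- closest
  N: 6.7% (difference: 0.4%)
  S: 6.3% (difference: 0.8%)
  H: 6.1% (difference: 1.0%)
  R: 6.0% (difference: 1.1%)
  D: 4.3% (difference: 2.8%)
Step 3: 'D' most likely represents 'I' (frequency 7.0%).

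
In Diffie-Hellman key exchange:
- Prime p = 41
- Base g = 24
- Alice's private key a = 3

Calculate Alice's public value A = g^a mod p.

Step 1: A = g^a mod p = 24^3 mod 41.
  24^1 mod 41 = 24
  24^2 mod 41 = (24 * 24) mod 41 = 2
  24^3 mod 41 = (2 * 24) mod 41 = 7
Result: A = 7.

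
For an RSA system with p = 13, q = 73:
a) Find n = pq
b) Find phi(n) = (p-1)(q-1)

Step 1: n = p * q = 13 * 73 = 949.
Step 2: phi(n) = (p-1)(q-1) = 12 * 72 = 864.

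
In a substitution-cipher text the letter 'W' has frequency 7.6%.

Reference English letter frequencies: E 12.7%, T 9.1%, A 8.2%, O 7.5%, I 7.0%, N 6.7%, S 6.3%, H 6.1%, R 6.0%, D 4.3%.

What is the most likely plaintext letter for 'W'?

Step 1: The observed frequency is 7.6%.
Step 2: Compare with English frequencies:
  E: 12.7% (difference: 5.1%)
  T: 9.1% (difference: 1.5%)
  A: 8.2% (difference: 0.6%)
  O: 7.5% (difference: 0.1%) <-- closest
  I: 7.0% (difference: 0.6%)
  N: 6.7% (difference: 0.9%)
  S: 6.3% (difference: 1.3%)
  H: 6.1% (difference: 1.5%)
  R: 6.0% (difference: 1.6%)
  D: 4.3% (difference: 3.3%)
Step 3: 'W' most likely represents 'O' (frequency 7.5%).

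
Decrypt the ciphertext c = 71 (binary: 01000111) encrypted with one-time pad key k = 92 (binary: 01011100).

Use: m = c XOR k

Step 1: XOR ciphertext with key:
  Ciphertext: 01000111
  Key:        01011100
  XOR:        00011011
Step 2: Plaintext = 00011011 = 27 in decimal.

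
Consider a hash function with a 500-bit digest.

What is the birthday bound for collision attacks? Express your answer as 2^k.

Step 1: The birthday paradox gives collision probability ~50% after sqrt(2^n) = 2^(n/2) hashes.
Step 2: For 500-bit output: 2^(500/2) = 2^250.
Step 3: Approximately 2^250 hash computations needed.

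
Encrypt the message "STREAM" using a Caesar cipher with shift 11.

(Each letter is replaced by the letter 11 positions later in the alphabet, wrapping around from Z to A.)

Step 1: For each letter, shift forward by 11 positions (mod 26).
  S (position 18) -> position (18+11) mod 26 = 3 -> D
  T (position 19) -> position (19+11) mod 26 = 4 -> E
  R (position 17) -> position (17+11) mod 26 = 2 -> C
  E (position 4) -> position (4+11) mod 26 = 15 -> P
  A (position 0) -> position (0+11) mod 26 = 11 -> L
  M (position 12) -> position (12+11) mod 26 = 23 -> X
Result: DECPLX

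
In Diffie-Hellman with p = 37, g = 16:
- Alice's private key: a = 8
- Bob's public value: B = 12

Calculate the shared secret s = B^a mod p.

Step 1: s = B^a mod p = 12^8 mod 37.
  12^1 mod 37 = 12
  12^2 mod 37 = (12 * 12) mod 37 = 33
  12^3 mod 37 = (33 * 12) mod 37 = 26
  12^4 mod 37 = (26 * 12) mod 37 = 16
  12^5 mod 37 = (16 * 12) mod 37 = 7
  12^6 mod 37 = (7 * 12) mod 37 = 10
  12^7 mod 37 = (10 * 12) mod 37 = 9
  12^8 mod 37 = (9 * 12) mod 37 = 34
Result: shared secret = 34.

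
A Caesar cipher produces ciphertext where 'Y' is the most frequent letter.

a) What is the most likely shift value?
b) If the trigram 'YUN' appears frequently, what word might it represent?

Step 1: In English, 'E' is the most frequent letter (12.7%).
Step 2: The most frequent ciphertext letter is 'Y' (position 24).
Step 3: Shift = (24 - 4) mod 26 = 20.
Step 4: Decrypt 'YUN' by shifting back 20:
  Y -> E
  U -> A
  N -> T
Step 5: 'YUN' decrypts to 'EAT'.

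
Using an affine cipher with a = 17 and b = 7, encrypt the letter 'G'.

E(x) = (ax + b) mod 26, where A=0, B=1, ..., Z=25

Step 1: Convert 'G' to number: x = 6.
Step 2: E(6) = (17 * 6 + 7) mod 26 = 109 mod 26 = 5.
Step 3: Convert 5 back to letter: F.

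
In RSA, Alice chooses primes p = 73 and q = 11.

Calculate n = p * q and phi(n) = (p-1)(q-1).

Step 1: n = p * q = 73 * 11 = 803.
Step 2: phi(n) = (p-1)(q-1) = 72 * 10 = 720.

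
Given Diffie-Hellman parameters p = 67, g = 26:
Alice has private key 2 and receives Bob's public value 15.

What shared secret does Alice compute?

Step 1: s = B^a mod p = 15^2 mod 67.
  15^1 mod 67 = 15
  15^2 mod 67 = (15 * 15) mod 67 = 24
Result: shared secret = 24.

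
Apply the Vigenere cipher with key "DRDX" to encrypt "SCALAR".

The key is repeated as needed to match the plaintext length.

Step 1: Repeat key to match plaintext length:
  Plaintext: SCALAR
  Key:       DRDXDR
Step 2: Encrypt each letter:
  S(18) + D(3) = (18+3) mod 26 = 21 = V
  C(2) + R(17) = (2+17) mod 26 = 19 = T
  A(0) + D(3) = (0+3) mod 26 = 3 = D
  L(11) + X(23) = (11+23) mod 26 = 8 = I
  A(0) + D(3) = (0+3) mod 26 = 3 = D
  R(17) + R(17) = (17+17) mod 26 = 8 = I
Ciphertext: VTDIDI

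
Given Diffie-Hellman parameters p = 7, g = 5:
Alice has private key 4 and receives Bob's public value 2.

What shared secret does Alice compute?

Step 1: s = B^a mod p = 2^4 mod 7.
  2^1 mod 7 = 2
  2^2 mod 7 = (2 * 2) mod 7 = 4
  2^3 mod 7 = (4 * 2) mod 7 = 1
  2^4 mod 7 = (1 * 2) mod 7 = 2
Result: shared secret = 2.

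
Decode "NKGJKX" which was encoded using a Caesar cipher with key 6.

Step 1: Reverse the shift by subtracting 6 from each letter position.
  N (position 13) -> position (13-6) mod 26 = 7 -> H
  K (position 10) -> position (10-6) mod 26 = 4 -> E
  G (position 6) -> position (6-6) mod 26 = 0 -> A
  J (position 9) -> position (9-6) mod 26 = 3 -> D
  K (position 10) -> position (10-6) mod 26 = 4 -> E
  X (position 23) -> position (23-6) mod 26 = 17 -> R
Decrypted message: HEADER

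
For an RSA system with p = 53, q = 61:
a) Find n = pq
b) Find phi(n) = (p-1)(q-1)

Step 1: n = p * q = 53 * 61 = 3233.
Step 2: phi(n) = (p-1)(q-1) = 52 * 60 = 3120.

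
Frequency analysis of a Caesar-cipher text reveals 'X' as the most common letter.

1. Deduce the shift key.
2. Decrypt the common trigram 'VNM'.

Step 1: In English, 'E' is the most frequent letter (12.7%).
Step 2: The most frequent ciphertext letter is 'X' (position 23).
Step 3: Shift = (23 - 4) mod 26 = 19.
Step 4: Decrypt 'VNM' by shifting back 19:
  V -> C
  N -> U
  M -> T
Step 5: 'VNM' decrypts to 'CUT'.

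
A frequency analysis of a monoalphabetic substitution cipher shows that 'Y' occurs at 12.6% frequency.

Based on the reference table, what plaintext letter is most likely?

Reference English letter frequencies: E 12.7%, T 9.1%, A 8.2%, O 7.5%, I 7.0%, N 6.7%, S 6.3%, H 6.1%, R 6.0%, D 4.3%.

Step 1: The observed frequency is 12.6%.
Step 2: Compare with English frequencies:
  E: 12.7% (difference: 0.1%) <-- closest
  T: 9.1% (difference: 3.5%)
  A: 8.2% (difference: 4.4%)
  O: 7.5% (difference: 5.1%)
  I: 7.0% (difference: 5.6%)
  N: 6.7% (difference: 5.9%)
  S: 6.3% (difference: 6.3%)
  H: 6.1% (difference: 6.5%)
  R: 6.0% (difference: 6.6%)
  D: 4.3% (difference: 8.3%)
Step 3: 'Y' most likely represents 'E' (frequency 12.7%).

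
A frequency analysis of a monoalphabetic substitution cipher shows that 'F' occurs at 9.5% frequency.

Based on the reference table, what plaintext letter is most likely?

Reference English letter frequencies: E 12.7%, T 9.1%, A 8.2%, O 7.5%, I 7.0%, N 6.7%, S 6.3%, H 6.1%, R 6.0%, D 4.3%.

Step 1: The observed frequency is 9.5%.
Step 2: Compare with English frequencies:
  E: 12.7% (difference: 3.2%)
  T: 9.1% (difference: 0.4%) <-- closest
  A: 8.2% (difference: 1.3%)
  O: 7.5% (difference: 2.0%)
  I: 7.0% (difference: 2.5%)
  N: 6.7% (difference: 2.8%)
  S: 6.3% (difference: 3.2%)
  H: 6.1% (difference: 3.4%)
  R: 6.0% (difference: 3.5%)
  D: 4.3% (difference: 5.2%)
Step 3: 'F' most likely represents 'T' (frequency 9.1%).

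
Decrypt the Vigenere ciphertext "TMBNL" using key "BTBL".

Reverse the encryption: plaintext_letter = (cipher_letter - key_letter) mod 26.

Step 1: Extend key: BTBLB
Step 2: Decrypt each letter (c - k) mod 26:
  T(19) - B(1) = (19-1) mod 26 = 18 = S
  M(12) - T(19) = (12-19) mod 26 = 19 = T
  B(1) - B(1) = (1-1) mod 26 = 0 = A
  N(13) - L(11) = (13-11) mod 26 = 2 = C
  L(11) - B(1) = (11-1) mod 26 = 10 = K
Plaintext: STACK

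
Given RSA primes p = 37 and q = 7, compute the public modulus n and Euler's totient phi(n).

Step 1: n = p * q = 37 * 7 = 259.
Step 2: phi(n) = (p-1)(q-1) = 36 * 6 = 216.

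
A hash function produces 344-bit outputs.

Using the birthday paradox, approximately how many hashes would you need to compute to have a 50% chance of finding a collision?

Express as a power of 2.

Step 1: The birthday paradox gives collision probability ~50% after sqrt(2^n) = 2^(n/2) hashes.
Step 2: For 344-bit output: 2^(344/2) = 2^172.
Step 3: Approximately 2^172 hash computations needed.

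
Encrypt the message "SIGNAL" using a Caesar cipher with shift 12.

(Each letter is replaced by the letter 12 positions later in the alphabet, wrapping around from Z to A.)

Step 1: For each letter, shift forward by 12 positions (mod 26).
  S (position 18) -> position (18+12) mod 26 = 4 -> E
  I (position 8) -> position (8+12) mod 26 = 20 -> U
  G (position 6) -> position (6+12) mod 26 = 18 -> S
  N (position 13) -> position (13+12) mod 26 = 25 -> Z
  A (position 0) -> position (0+12) mod 26 = 12 -> M
  L (position 11) -> position (11+12) mod 26 = 23 -> X
Result: EUSZMX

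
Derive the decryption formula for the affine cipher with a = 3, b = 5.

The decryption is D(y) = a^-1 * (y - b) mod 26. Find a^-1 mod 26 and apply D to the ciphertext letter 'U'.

Step 1: Find a^-1, the modular inverse of 3 mod 26.
Step 2: We need 3 * a^-1 = 1 (mod 26).
Step 3: 3 * 9 = 27 = 1 * 26 + 1, so a^-1 = 9.
Step 4: D(y) = 9(y - 5) mod 26.
Step 5: Apply to 'U' (y = 20): D(20) = 9 * (20 - 5) mod 26 = 9 * 15 mod 26 = 5 -> 'F'.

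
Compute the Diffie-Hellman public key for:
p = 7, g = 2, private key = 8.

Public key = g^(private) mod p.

Step 1: A = g^a mod p = 2^8 mod 7.
  2^1 mod 7 = 2
  2^2 mod 7 = (2 * 2) mod 7 = 4
  2^3 mod 7 = (4 * 2) mod 7 = 1
  2^4 mod 7 = (1 * 2) mod 7 = 2
  2^5 mod 7 = (2 * 2) mod 7 = 4
  2^6 mod 7 = (4 * 2) mod 7 = 1
  2^7 mod 7 = (1 * 2) mod 7 = 2
  2^8 mod 7 = (2 * 2) mod 7 = 4
Result: A = 4.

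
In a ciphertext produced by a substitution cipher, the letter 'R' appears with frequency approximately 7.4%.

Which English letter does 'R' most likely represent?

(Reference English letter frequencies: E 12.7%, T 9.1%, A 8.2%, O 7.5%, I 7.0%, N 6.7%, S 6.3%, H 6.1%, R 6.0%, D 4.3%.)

Step 1: The observed frequency is 7.4%.
Step 2: Compare with English frequencies:
  E: 12.7% (difference: 5.3%)
  T: 9.1% (difference: 1.7%)
  A: 8.2% (difference: 0.8%)
  O: 7.5% (difference: 0.1%) <-- closest
  I: 7.0% (difference: 0.4%)
  N: 6.7% (difference: 0.7%)
  S: 6.3% (difference: 1.1%)
  H: 6.1% (difference: 1.3%)
  R: 6.0% (difference: 1.4%)
  D: 4.3% (difference: 3.1%)
Step 3: 'R' most likely represents 'O' (frequency 7.5%).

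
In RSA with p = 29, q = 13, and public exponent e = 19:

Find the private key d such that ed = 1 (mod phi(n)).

Step 1: n = 29 * 13 = 377.
Step 2: phi(n) = 28 * 12 = 336.
Step 3: Find d such that 19 * d = 1 (mod 336).
Step 4: d = 19^(-1) mod 336 = 283.
Verification: 19 * 283 = 5377 = 16 * 336 + 1.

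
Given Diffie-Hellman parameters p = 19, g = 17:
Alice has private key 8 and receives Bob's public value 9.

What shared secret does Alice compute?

Step 1: s = B^a mod p = 9^8 mod 19.
  9^1 mod 19 = 9
  9^2 mod 19 = (9 * 9) mod 19 = 5
  9^3 mod 19 = (5 * 9) mod 19 = 7
  9^4 mod 19 = (7 * 9) mod 19 = 6
  9^5 mod 19 = (6 * 9) mod 19 = 16
  9^6 mod 19 = (16 * 9) mod 19 = 11
  9^7 mod 19 = (11 * 9) mod 19 = 4
  9^8 mod 19 = (4 * 9) mod 19 = 17
Result: shared secret = 17.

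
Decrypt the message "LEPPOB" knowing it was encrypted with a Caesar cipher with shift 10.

Step 1: Reverse the shift by subtracting 10 from each letter position.
  L (position 11) -> position (11-10) mod 26 = 1 -> B
  E (position 4) -> position (4-10) mod 26 = 20 -> U
  P (position 15) -> position (15-10) mod 26 = 5 -> F
  P (position 15) -> position (15-10) mod 26 = 5 -> F
  O (position 14) -> position (14-10) mod 26 = 4 -> E
  B (position 1) -> position (1-10) mod 26 = 17 -> R
Decrypted message: BUFFER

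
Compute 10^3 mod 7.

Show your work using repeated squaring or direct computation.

Step 1: Compute 10^3 mod 7 step by step, reducing modulo 7 at each step.
  10^1 mod 7 = 3
  10^2 mod 7 = (3 * 10) mod 7 = 2
  10^3 mod 7 = (2 * 10) mod 7 = 6
Step 2: Result = 6.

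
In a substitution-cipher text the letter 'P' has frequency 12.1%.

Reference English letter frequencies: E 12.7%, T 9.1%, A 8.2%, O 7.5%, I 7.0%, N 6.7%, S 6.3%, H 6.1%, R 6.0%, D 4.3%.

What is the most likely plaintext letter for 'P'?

Step 1: The observed frequency is 12.1%.
Step 2: Compare with English frequencies:
  E: 12.7% (difference: 0.6%) <-- closest
  T: 9.1% (difference: 3.0%)
  A: 8.2% (difference: 3.9%)
  O: 7.5% (difference: 4.6%)
  I: 7.0% (difference: 5.1%)
  N: 6.7% (difference: 5.4%)
  S: 6.3% (difference: 5.8%)
  H: 6.1% (difference: 6.0%)
  R: 6.0% (difference: 6.1%)
  D: 4.3% (difference: 7.8%)
Step 3: 'P' most likely represents 'E' (frequency 12.7%).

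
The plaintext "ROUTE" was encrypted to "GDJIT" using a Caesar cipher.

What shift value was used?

Step 1: Compare first letters: R (position 17) -> G (position 6).
Step 2: Shift = (6 - 17) mod 26 = 15.
The shift value is 15.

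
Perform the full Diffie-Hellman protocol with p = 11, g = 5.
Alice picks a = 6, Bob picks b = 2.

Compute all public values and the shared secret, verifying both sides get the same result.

Step 1: A = g^a mod p = 5^6 mod 11 = 5.
Step 2: B = g^b mod p = 5^2 mod 11 = 3.
Step 3: Alice computes s = B^a mod p = 3^6 mod 11 = 3.
Step 4: Bob computes s = A^b mod p = 5^2 mod 11 = 3.
Both sides agree: shared secret = 3.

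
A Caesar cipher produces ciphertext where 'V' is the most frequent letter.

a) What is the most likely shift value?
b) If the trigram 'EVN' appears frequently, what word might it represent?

Step 1: In English, 'E' is the most frequent letter (12.7%).
Step 2: The most frequent ciphertext letter is 'V' (position 21).
Step 3: Shift = (21 - 4) mod 26 = 17.
Step 4: Decrypt 'EVN' by shifting back 17:
  E -> N
  V -> E
  N -> W
Step 5: 'EVN' decrypts to 'NEW'.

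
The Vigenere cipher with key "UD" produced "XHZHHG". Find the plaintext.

Step 1: Extend key: UDUDUD
Step 2: Decrypt each letter (c - k) mod 26:
  X(23) - U(20) = (23-20) mod 26 = 3 = D
  H(7) - D(3) = (7-3) mod 26 = 4 = E
  Z(25) - U(20) = (25-20) mod 26 = 5 = F
  H(7) - D(3) = (7-3) mod 26 = 4 = E
  H(7) - U(20) = (7-20) mod 26 = 13 = N
  G(6) - D(3) = (6-3) mod 26 = 3 = D
Plaintext: DEFEND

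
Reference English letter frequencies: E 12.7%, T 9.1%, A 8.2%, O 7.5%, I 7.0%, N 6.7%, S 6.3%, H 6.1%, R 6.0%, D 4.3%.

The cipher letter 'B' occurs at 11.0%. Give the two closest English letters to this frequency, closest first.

Step 1: Observed frequency of 'B' is 11.0%.
Step 2: Compute distances to each reference frequency and sort:
  E (12.7%): difference = 1.7% <-- BEST
  T (9.1%): difference = 1.9% <-- RUNNER-UP
  A (8.2%): difference = 2.8%
  O (7.5%): difference = 3.5%
  I (7.0%): difference = 4.0%
Step 3: Most likely is 'E' (12.7%, diff 1.7%); second most likely is 'T' (9.1%, diff 1.9%).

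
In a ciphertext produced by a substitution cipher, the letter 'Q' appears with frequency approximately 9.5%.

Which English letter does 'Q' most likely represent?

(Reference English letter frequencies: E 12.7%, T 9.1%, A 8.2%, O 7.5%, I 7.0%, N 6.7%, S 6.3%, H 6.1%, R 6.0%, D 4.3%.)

Step 1: The observed frequency is 9.5%.
Step 2: Compare with English frequencies:
  E: 12.7% (difference: 3.2%)
  T: 9.1% (difference: 0.4%) <-- closest
  A: 8.2% (difference: 1.3%)
  O: 7.5% (difference: 2.0%)
  I: 7.0% (difference: 2.5%)
  N: 6.7% (difference: 2.8%)
  S: 6.3% (difference: 3.2%)
  H: 6.1% (difference: 3.4%)
  R: 6.0% (difference: 3.5%)
  D: 4.3% (difference: 5.2%)
Step 3: 'Q' most likely represents 'T' (frequency 9.1%).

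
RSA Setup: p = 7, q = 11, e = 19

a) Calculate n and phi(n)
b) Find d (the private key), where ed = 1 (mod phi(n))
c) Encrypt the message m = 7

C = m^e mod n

Step 1: n = 7 * 11 = 77.
Step 2: phi(n) = (7-1)(11-1) = 6 * 10 = 60.
Step 3: Find d = 19^(-1) mod 60 = 19.
  Verify: 19 * 19 = 361 = 1 (mod 60).
Step 4: C = 7^19 mod 77 = 63.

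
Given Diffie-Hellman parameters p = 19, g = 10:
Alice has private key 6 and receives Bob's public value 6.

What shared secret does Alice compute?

Step 1: s = B^a mod p = 6^6 mod 19.
  6^1 mod 19 = 6
  6^2 mod 19 = (6 * 6) mod 19 = 17
  6^3 mod 19 = (17 * 6) mod 19 = 7
  6^4 mod 19 = (7 * 6) mod 19 = 4
  6^5 mod 19 = (4 * 6) mod 19 = 5
  6^6 mod 19 = (5 * 6) mod 19 = 11
Result: shared secret = 11.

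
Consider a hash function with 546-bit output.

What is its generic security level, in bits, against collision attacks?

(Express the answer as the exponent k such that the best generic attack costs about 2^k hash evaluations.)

Step 1: The hash has a 546-bit output.
Step 2: Collision resistance means it should be infeasible to find any x != y with h(x) = h(y).
By the birthday bound, a generic collision search succeeds after about sqrt(2^546) = 2^(546/2) = 2^273 evaluations.
Step 3: Security level = 273 bits.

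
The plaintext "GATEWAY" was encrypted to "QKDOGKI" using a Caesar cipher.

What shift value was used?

Step 1: Compare first letters: G (position 6) -> Q (position 16).
Step 2: Shift = (16 - 6) mod 26 = 10.
The shift value is 10.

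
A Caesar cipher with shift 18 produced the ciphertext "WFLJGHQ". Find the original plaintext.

Step 1: Reverse the shift by subtracting 18 from each letter position.
  W (position 22) -> position (22-18) mod 26 = 4 -> E
  F (position 5) -> position (5-18) mod 26 = 13 -> N
  L (position 11) -> position (11-18) mod 26 = 19 -> T
  J (position 9) -> position (9-18) mod 26 = 17 -> R
  G (position 6) -> position (6-18) mod 26 = 14 -> O
  H (position 7) -> position (7-18) mod 26 = 15 -> P
  Q (position 16) -> position (16-18) mod 26 = 24 -> Y
Decrypted message: ENTROPY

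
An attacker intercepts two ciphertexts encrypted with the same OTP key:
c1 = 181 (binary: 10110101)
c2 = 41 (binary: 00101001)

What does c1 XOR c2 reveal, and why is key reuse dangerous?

Step 1: c1 XOR c2 = (m1 XOR k) XOR (m2 XOR k).
Step 2: By XOR associativity/commutativity: = m1 XOR m2 XOR k XOR k = m1 XOR m2.
Step 3: 10110101 XOR 00101001 = 10011100 = 156.
Step 4: The key cancels out! An attacker learns m1 XOR m2 = 156, revealing the relationship between plaintexts.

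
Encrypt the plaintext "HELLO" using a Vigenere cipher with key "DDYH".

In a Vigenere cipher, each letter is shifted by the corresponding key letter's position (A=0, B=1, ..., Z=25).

Step 1: Repeat key to match plaintext length:
  Plaintext: HELLO
  Key:       DDYHD
Step 2: Encrypt each letter:
  H(7) + D(3) = (7+3) mod 26 = 10 = K
  E(4) + D(3) = (4+3) mod 26 = 7 = H
  L(11) + Y(24) = (11+24) mod 26 = 9 = J
  L(11) + H(7) = (11+7) mod 26 = 18 = S
  O(14) + D(3) = (14+3) mod 26 = 17 = R
Ciphertext: KHJSR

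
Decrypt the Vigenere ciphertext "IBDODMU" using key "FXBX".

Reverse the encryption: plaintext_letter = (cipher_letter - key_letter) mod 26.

Step 1: Extend key: FXBXFXB
Step 2: Decrypt each letter (c - k) mod 26:
  I(8) - F(5) = (8-5) mod 26 = 3 = D
  B(1) - X(23) = (1-23) mod 26 = 4 = E
  D(3) - B(1) = (3-1) mod 26 = 2 = C
  O(14) - X(23) = (14-23) mod 26 = 17 = R
  D(3) - F(5) = (3-5) mod 26 = 24 = Y
  M(12) - X(23) = (12-23) mod 26 = 15 = P
  U(20) - B(1) = (20-1) mod 26 = 19 = T
Plaintext: DECRYPT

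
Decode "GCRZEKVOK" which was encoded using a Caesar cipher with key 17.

Step 1: Reverse the shift by subtracting 17 from each letter position.
  G (position 6) -> position (6-17) mod 26 = 15 -> P
  C (position 2) -> position (2-17) mod 26 = 11 -> L
  R (position 17) -> position (17-17) mod 26 = 0 -> A
  Z (position 25) -> position (25-17) mod 26 = 8 -> I
  E (position 4) -> position (4-17) mod 26 = 13 -> N
  K (position 10) -> position (10-17) mod 26 = 19 -> T
  V (position 21) -> position (21-17) mod 26 = 4 -> E
  O (position 14) -> position (14-17) mod 26 = 23 -> X
  K (position 10) -> position (10-17) mod 26 = 19 -> T
Decrypted message: PLAINTEXT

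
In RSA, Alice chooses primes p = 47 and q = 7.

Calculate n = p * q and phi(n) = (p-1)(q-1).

Step 1: n = p * q = 47 * 7 = 329.
Step 2: phi(n) = (p-1)(q-1) = 46 * 6 = 276.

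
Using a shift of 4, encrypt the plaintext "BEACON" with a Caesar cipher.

Step 1: For each letter, shift forward by 4 positions (mod 26).
  B (position 1) -> position (1+4) mod 26 = 5 -> F
  E (position 4) -> position (4+4) mod 26 = 8 -> I
  A (position 0) -> position (0+4) mod 26 = 4 -> E
  C (position 2) -> position (2+4) mod 26 = 6 -> G
  O (position 14) -> position (14+4) mod 26 = 18 -> S
  N (position 13) -> position (13+4) mod 26 = 17 -> R
Result: FIEGSR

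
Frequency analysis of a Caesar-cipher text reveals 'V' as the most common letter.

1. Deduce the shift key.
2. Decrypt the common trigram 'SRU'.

Step 1: In English, 'E' is the most frequent letter (12.7%).
Step 2: The most frequent ciphertext letter is 'V' (position 21).
Step 3: Shift = (21 - 4) mod 26 = 17.
Step 4: Decrypt 'SRU' by shifting back 17:
  S -> B
  R -> A
  U -> D
Step 5: 'SRU' decrypts to 'BAD'.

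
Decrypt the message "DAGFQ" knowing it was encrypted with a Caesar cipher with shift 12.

Step 1: Reverse the shift by subtracting 12 from each letter position.
  D (position 3) -> position (3-12) mod 26 = 17 -> R
  A (position 0) -> position (0-12) mod 26 = 14 -> O
  G (position 6) -> position (6-12) mod 26 = 20 -> U
  F (position 5) -> position (5-12) mod 26 = 19 -> T
  Q (position 16) -> position (16-12) mod 26 = 4 -> E
Decrypted message: ROUTE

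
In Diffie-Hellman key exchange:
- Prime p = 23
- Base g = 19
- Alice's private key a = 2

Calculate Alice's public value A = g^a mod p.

Step 1: A = g^a mod p = 19^2 mod 23.
  19^1 mod 23 = 19
  19^2 mod 23 = (19 * 19) mod 23 = 16
Result: A = 16.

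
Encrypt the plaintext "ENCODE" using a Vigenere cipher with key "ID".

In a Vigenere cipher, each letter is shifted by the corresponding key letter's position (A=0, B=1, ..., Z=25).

Step 1: Repeat key to match plaintext length:
  Plaintext: ENCODE
  Key:       IDIDID
Step 2: Encrypt each letter:
  E(4) + I(8) = (4+8) mod 26 = 12 = M
  N(13) + D(3) = (13+3) mod 26 = 16 = Q
  C(2) + I(8) = (2+8) mod 26 = 10 = K
  O(14) + D(3) = (14+3) mod 26 = 17 = R
  D(3) + I(8) = (3+8) mod 26 = 11 = L
  E(4) + D(3) = (4+3) mod 26 = 7 = H
Ciphertext: MQKRLH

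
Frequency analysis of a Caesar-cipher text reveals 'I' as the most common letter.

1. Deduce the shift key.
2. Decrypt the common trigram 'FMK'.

Step 1: In English, 'E' is the most frequent letter (12.7%).
Step 2: The most frequent ciphertext letter is 'I' (position 8).
Step 3: Shift = (8 - 4) mod 26 = 4.
Step 4: Decrypt 'FMK' by shifting back 4:
  F -> B
  M -> I
  K -> G
Step 5: 'FMK' decrypts to 'BIG'.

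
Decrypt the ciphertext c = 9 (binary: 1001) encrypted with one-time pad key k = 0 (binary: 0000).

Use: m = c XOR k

Step 1: XOR ciphertext with key:
  Ciphertext: 1001
  Key:        0000
  XOR:        1001
Step 2: Plaintext = 1001 = 9 in decimal.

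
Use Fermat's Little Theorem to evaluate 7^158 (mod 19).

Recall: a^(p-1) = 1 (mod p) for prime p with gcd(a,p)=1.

Step 1: Since 19 is prime, by Fermat's Little Theorem: 7^18 = 1 (mod 19).
Step 2: Reduce exponent: 158 mod 18 = 14.
Step 3: So 7^158 = 7^14 (mod 19).
Step 4: 7^14 mod 19 = 11.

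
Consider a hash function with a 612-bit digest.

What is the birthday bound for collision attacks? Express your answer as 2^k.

Step 1: The birthday paradox gives collision probability ~50% after sqrt(2^n) = 2^(n/2) hashes.
Step 2: For 612-bit output: 2^(612/2) = 2^306.
Step 3: Approximately 2^306 hash computations needed.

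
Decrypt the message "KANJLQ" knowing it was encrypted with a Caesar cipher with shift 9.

Step 1: Reverse the shift by subtracting 9 from each letter position.
  K (position 10) -> position (10-9) mod 26 = 1 -> B
  A (position 0) -> position (0-9) mod 26 = 17 -> R
  N (position 13) -> position (13-9) mod 26 = 4 -> E
  J (position 9) -> position (9-9) mod 26 = 0 -> A
  L (position 11) -> position (11-9) mod 26 = 2 -> C
  Q (position 16) -> position (16-9) mod 26 = 7 -> H
Decrypted message: BREACH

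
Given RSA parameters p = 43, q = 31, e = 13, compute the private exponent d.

Step 1: n = 43 * 31 = 1333.
Step 2: phi(n) = 42 * 30 = 1260.
Step 3: Find d such that 13 * d = 1 (mod 1260).
Step 4: d = 13^(-1) mod 1260 = 97.
Verification: 13 * 97 = 1261 = 1 * 1260 + 1.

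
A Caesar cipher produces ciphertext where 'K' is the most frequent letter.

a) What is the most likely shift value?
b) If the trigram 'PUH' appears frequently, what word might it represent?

Step 1: In English, 'E' is the most frequent letter (12.7%).
Step 2: The most frequent ciphertext letter is 'K' (position 10).
Step 3: Shift = (10 - 4) mod 26 = 6.
Step 4: Decrypt 'PUH' by shifting back 6:
  P -> J
  U -> O
  H -> B
Step 5: 'PUH' decrypts to 'JOB'.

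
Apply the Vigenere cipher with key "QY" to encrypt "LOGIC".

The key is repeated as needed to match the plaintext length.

Step 1: Repeat key to match plaintext length:
  Plaintext: LOGIC
  Key:       QYQYQ
Step 2: Encrypt each letter:
  L(11) + Q(16) = (11+16) mod 26 = 1 = B
  O(14) + Y(24) = (14+24) mod 26 = 12 = M
  G(6) + Q(16) = (6+16) mod 26 = 22 = W
  I(8) + Y(24) = (8+24) mod 26 = 6 = G
  C(2) + Q(16) = (2+16) mod 26 = 18 = S
Ciphertext: BMWGS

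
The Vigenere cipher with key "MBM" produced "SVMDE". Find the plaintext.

Step 1: Extend key: MBMMB
Step 2: Decrypt each letter (c - k) mod 26:
  S(18) - M(12) = (18-12) mod 26 = 6 = G
  V(21) - B(1) = (21-1) mod 26 = 20 = U
  M(12) - M(12) = (12-12) mod 26 = 0 = A
  D(3) - M(12) = (3-12) mod 26 = 17 = R
  E(4) - B(1) = (4-1) mod 26 = 3 = D
Plaintext: GUARD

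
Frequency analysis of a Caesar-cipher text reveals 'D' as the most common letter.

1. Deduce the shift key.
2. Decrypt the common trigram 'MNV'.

Step 1: In English, 'E' is the most frequent letter (12.7%).
Step 2: The most frequent ciphertext letter is 'D' (position 3).
Step 3: Shift = (3 - 4) mod 26 = 25.
Step 4: Decrypt 'MNV' by shifting back 25:
  M -> N
  N -> O
  V -> W
Step 5: 'MNV' decrypts to 'NOW'.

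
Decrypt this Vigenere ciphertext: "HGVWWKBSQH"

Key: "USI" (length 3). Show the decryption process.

Step 1: Key 'USI' has length 3. Extended key: USIUSIUSIU
Step 2: Decrypt each position:
  H(7) - U(20) = 13 = N
  G(6) - S(18) = 14 = O
  V(21) - I(8) = 13 = N
  W(22) - U(20) = 2 = C
  W(22) - S(18) = 4 = E
  K(10) - I(8) = 2 = C
  B(1) - U(20) = 7 = H
  S(18) - S(18) = 0 = A
  Q(16) - I(8) = 8 = I
  H(7) - U(20) = 13 = N
Plaintext: NONCECHAIN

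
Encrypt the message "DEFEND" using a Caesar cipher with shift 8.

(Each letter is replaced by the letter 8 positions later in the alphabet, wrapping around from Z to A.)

Step 1: For each letter, shift forward by 8 positions (mod 26).
  D (position 3) -> position (3+8) mod 26 = 11 -> L
  E (position 4) -> position (4+8) mod 26 = 12 -> M
  F (position 5) -> position (5+8) mod 26 = 13 -> N
  E (position 4) -> position (4+8) mod 26 = 12 -> M
  N (position 13) -> position (13+8) mod 26 = 21 -> V
  D (position 3) -> position (3+8) mod 26 = 11 -> L
Result: LMNMVL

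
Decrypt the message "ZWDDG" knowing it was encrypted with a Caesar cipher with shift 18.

Step 1: Reverse the shift by subtracting 18 from each letter position.
  Z (position 25) -> position (25-18) mod 26 = 7 -> H
  W (position 22) -> position (22-18) mod 26 = 4 -> E
  D (position 3) -> position (3-18) mod 26 = 11 -> L
  D (position 3) -> position (3-18) mod 26 = 11 -> L
  G (position 6) -> position (6-18) mod 26 = 14 -> O
Decrypted message: HELLO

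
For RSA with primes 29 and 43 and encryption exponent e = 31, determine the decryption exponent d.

Step 1: n = 29 * 43 = 1247.
Step 2: phi(n) = 28 * 42 = 1176.
Step 3: Find d such that 31 * d = 1 (mod 1176).
Step 4: d = 31^(-1) mod 1176 = 607.
Verification: 31 * 607 = 18817 = 16 * 1176 + 1.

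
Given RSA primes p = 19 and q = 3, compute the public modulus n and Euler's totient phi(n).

Step 1: n = p * q = 19 * 3 = 57.
Step 2: phi(n) = (p-1)(q-1) = 18 * 2 = 36.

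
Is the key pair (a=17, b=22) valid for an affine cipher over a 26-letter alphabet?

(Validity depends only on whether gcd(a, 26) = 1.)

Step 1: Compute gcd(17, 26).
Step 2: gcd(17, 26) = 1.
Since gcd = 1, 17 is coprime with 26, so it is a valid key.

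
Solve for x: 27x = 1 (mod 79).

Step 1: We need x such that 27 * x = 1 (mod 79).
Step 2: Using the extended Euclidean algorithm or trial:
  27 * 41 = 1107 = 14 * 79 + 1.
Step 3: Since 1107 mod 79 = 1, the inverse is x = 41.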